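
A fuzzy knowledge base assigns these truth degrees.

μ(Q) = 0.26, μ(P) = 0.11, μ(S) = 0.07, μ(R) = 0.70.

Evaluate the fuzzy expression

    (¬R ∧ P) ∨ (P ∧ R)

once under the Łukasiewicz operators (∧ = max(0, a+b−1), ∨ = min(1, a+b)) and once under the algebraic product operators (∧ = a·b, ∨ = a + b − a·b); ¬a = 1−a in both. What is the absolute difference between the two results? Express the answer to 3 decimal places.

Under Łukasiewicz:
  ¬R = 1 − 0.70 = 0.30
  ¬R ∧ P = max(0, a+b−1) on (0.30, 0.11) = 0.00
  P ∧ R = max(0, a+b−1) on (0.11, 0.70) = 0.00
  (¬R ∧ P) ∨ (P ∧ R) = min(1, a+b) on (0.00, 0.00) = 0.00
  → value = 0.0000
Under algebraic product:
  ¬R = 1 − 0.7000 = 0.3000
  ¬R ∧ P = a·b on (0.3000, 0.1100) = 0.0330
  P ∧ R = a·b on (0.1100, 0.7000) = 0.0770
  (¬R ∧ P) ∨ (P ∧ R) = a + b − a·b on (0.0330, 0.0770) = 0.1075
  → value = 0.1075
|0.0000 − 0.1075| = 0.107

0.107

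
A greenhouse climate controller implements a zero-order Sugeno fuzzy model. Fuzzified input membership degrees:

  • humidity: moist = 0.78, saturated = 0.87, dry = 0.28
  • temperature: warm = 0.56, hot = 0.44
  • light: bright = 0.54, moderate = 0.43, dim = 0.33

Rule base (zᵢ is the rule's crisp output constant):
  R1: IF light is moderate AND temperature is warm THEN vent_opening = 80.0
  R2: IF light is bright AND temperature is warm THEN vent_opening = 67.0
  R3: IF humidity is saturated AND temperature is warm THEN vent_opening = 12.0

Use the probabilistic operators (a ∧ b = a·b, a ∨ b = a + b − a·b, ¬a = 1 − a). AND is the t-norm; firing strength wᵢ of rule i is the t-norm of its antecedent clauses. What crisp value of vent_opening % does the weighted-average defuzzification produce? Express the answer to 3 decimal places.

R1 (z=80.0): moderate=0.43, warm=0.56; AND[a·b] → w = 0.2408
R2 (z=67.0): bright=0.54, warm=0.56; AND[a·b] → w = 0.3024
R3 (z=12.0): saturated=0.87, warm=0.56; AND[a·b] → w = 0.4872
Weighted average = (0.2408·80.0 + 0.3024·67.0 + 0.4872·12.0) / (0.2408 + 0.3024 + 0.4872)
  = 45.3712 / 1.0304 = 44.033

44.033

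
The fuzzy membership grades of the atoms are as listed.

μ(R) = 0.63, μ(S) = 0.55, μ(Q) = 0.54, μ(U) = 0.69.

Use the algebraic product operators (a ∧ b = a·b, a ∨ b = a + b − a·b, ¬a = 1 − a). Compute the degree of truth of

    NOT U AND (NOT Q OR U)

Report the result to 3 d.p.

NOT U = 1 − 0.6900 = 0.3100
NOT Q = 1 − 0.5400 = 0.4600
NOT Q OR U = a + b − a·b on (0.4600, 0.6900) = 0.8326
NOT U AND (NOT Q OR U) = a·b on (0.3100, 0.8326) = 0.2581

0.258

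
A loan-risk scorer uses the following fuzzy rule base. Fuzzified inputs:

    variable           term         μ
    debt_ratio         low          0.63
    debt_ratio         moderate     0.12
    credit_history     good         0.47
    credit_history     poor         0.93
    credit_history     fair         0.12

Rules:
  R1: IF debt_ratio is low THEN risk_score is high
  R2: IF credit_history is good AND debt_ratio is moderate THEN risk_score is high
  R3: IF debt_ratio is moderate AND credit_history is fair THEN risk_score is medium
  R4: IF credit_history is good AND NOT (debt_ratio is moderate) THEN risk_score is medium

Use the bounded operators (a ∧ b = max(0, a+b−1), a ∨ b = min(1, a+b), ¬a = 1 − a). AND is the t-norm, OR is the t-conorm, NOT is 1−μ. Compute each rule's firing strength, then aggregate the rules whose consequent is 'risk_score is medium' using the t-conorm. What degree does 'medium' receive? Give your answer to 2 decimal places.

R1: low=0.63 → w = 0.63
R2: good=0.47, moderate=0.12; AND[max(0, a+b−1)] → w = 0.00
R3: moderate=0.12, fair=0.12; AND[max(0, a+b−1)] → w = 0.00
R4: good=0.47, ¬moderate=1−0.12=0.88; AND[max(0, a+b−1)] → w = 0.35
Rules with consequent 'medium': {R3, R4} → strengths 0.00, 0.35
Aggregate via t-conorm [min(1, a+b)]: 0.35

0.35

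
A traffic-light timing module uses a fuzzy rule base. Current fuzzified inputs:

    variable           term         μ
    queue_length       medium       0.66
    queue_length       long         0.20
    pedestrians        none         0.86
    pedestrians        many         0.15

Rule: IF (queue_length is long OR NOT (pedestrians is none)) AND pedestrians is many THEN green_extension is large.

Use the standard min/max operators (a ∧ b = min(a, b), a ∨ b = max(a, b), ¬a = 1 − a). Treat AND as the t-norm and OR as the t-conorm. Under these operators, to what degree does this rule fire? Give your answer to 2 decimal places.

firing strength: (long=0.20 OR ¬none=1−0.86=0.14) = 0.20; AND[min(a, b)] with many=0.15 → w = 0.15

0.15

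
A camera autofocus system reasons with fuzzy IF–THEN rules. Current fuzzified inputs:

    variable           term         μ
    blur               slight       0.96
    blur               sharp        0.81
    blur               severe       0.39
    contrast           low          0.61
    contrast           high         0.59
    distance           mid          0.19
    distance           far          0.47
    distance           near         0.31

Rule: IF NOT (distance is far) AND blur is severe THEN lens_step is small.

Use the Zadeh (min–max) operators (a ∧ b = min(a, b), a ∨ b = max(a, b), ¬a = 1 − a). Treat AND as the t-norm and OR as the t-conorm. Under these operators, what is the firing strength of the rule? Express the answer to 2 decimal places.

firing strength: ¬far=1−0.47=0.53, severe=0.39; AND[min(a, b)] → w = 0.39

0.39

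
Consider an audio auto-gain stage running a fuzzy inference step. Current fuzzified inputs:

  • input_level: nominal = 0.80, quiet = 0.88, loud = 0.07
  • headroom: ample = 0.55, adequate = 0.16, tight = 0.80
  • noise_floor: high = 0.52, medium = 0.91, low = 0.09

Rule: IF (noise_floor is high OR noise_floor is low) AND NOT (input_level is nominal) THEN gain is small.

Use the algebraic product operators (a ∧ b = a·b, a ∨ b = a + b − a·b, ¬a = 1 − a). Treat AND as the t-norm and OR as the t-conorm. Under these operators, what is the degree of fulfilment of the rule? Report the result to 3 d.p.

0.113

firing strength: (high=0.52 OR low=0.09) = 0.5632; AND[a·b] with ¬nominal=1−0.80=0.20 → w = 0.1126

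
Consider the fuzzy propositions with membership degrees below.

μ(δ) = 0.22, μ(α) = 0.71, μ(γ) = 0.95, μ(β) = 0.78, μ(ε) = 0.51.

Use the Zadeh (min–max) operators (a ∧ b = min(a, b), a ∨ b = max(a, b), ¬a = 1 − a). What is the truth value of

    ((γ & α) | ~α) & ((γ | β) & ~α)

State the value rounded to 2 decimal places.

γ & α = min(a, b) on (0.95, 0.71) = 0.71
~α = 1 − 0.71 = 0.29
(γ & α) | ~α = max(a, b) on (0.71, 0.29) = 0.71
γ | β = max(a, b) on (0.95, 0.78) = 0.95
~α = 1 − 0.71 = 0.29
(γ | β) & ~α = min(a, b) on (0.95, 0.29) = 0.29
((γ & α) | ~α) & ((γ | β) & ~α) = min(a, b) on (0.71, 0.29) = 0.29

0.29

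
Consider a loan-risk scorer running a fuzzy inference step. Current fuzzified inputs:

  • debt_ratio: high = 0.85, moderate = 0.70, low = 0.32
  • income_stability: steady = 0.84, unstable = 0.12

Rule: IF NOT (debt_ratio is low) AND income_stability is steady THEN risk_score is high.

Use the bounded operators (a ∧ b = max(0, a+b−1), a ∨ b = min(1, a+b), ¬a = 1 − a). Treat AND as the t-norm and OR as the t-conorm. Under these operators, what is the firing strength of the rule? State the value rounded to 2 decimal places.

firing strength: ¬low=1−0.32=0.68, steady=0.84; AND[max(0, a+b−1)] → w = 0.52

0.52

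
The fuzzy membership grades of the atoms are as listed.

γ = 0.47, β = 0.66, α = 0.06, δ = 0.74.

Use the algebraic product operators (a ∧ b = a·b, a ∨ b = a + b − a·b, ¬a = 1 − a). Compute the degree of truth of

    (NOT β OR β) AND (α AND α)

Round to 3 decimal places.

0.003

NOT β = 1 − 0.6600 = 0.3400
NOT β OR β = a + b − a·b on (0.3400, 0.6600) = 0.7756
α AND α = a·b on (0.0600, 0.0600) = 0.0036
(NOT β OR β) AND (α AND α) = a·b on (0.7756, 0.0036) = 0.0028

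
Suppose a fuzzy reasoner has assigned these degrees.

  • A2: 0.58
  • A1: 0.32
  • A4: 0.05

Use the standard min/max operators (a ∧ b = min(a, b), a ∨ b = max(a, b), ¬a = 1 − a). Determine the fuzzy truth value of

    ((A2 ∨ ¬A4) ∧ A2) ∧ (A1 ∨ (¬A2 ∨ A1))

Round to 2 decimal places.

¬A4 = 1 − 0.05 = 0.95
A2 ∨ ¬A4 = max(a, b) on (0.58, 0.95) = 0.95
(A2 ∨ ¬A4) ∧ A2 = min(a, b) on (0.95, 0.58) = 0.58
¬A2 = 1 − 0.58 = 0.42
¬A2 ∨ A1 = max(a, b) on (0.42, 0.32) = 0.42
A1 ∨ (¬A2 ∨ A1) = max(a, b) on (0.32, 0.42) = 0.42
((A2 ∨ ¬A4) ∧ A2) ∧ (A1 ∨ (¬A2 ∨ A1)) = min(a, b) on (0.58, 0.42) = 0.42

0.42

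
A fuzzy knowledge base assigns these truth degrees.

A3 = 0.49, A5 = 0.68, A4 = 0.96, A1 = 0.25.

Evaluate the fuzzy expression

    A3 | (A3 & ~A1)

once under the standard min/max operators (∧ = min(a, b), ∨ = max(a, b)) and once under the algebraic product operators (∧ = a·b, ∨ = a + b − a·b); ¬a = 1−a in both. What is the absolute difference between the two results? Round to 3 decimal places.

Under standard min/max:
  ~A1 = 1 − 0.25 = 0.75
  A3 & ~A1 = min(a, b) on (0.49, 0.75) = 0.49
  A3 | (A3 & ~A1) = max(a, b) on (0.49, 0.49) = 0.49
  → value = 0.4900
Under algebraic product:
  ~A1 = 1 − 0.2500 = 0.7500
  A3 & ~A1 = a·b on (0.4900, 0.7500) = 0.3675
  A3 | (A3 & ~A1) = a + b − a·b on (0.4900, 0.3675) = 0.6774
  → value = 0.6774
|0.4900 − 0.6774| = 0.187

0.187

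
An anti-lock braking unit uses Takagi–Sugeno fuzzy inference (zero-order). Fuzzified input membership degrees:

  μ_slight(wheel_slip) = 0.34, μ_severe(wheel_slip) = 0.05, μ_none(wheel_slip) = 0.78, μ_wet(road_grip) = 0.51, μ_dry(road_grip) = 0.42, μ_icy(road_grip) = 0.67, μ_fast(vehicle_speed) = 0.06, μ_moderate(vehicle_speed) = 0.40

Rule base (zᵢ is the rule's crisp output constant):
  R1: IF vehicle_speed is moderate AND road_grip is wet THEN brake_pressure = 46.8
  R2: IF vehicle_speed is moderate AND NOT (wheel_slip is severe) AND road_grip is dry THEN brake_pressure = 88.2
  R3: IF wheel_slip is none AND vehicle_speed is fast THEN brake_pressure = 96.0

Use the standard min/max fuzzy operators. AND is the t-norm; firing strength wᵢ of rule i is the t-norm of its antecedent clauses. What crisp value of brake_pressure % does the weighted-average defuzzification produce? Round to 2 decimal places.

69.49

R1 (z=46.8): moderate=0.40, wet=0.51; AND[min(a, b)] → w = 0.40
R2 (z=88.2): moderate=0.40, ¬severe=1−0.05=0.95, dry=0.42; AND[min(a, b)] → w = 0.40
R3 (z=96.0): none=0.78, fast=0.06; AND[min(a, b)] → w = 0.06
Weighted average = (0.40·46.8 + 0.40·88.2 + 0.06·96.0) / (0.40 + 0.40 + 0.06)
  = 59.7600 / 0.8600 = 69.49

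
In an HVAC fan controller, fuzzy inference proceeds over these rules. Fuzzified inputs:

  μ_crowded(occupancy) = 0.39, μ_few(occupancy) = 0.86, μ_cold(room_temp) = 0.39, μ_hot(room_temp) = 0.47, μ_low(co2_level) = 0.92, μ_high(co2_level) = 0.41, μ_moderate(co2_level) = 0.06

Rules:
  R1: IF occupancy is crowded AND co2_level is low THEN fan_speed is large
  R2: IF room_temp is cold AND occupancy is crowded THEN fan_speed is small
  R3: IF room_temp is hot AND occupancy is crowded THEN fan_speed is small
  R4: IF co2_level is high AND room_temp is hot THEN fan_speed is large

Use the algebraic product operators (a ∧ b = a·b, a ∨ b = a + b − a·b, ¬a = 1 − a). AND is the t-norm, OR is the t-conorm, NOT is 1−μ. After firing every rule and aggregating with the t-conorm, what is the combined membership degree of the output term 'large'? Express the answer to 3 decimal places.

0.482

R1: crowded=0.39, low=0.92; AND[a·b] → w = 0.3588
R2: cold=0.39, crowded=0.39; AND[a·b] → w = 0.1521
R3: hot=0.47, crowded=0.39; AND[a·b] → w = 0.1833
R4: high=0.41, hot=0.47; AND[a·b] → w = 0.1927
Rules with consequent 'large': {R1, R4} → strengths 0.3588, 0.1927
Aggregate via t-conorm [a + b − a·b]: 0.4824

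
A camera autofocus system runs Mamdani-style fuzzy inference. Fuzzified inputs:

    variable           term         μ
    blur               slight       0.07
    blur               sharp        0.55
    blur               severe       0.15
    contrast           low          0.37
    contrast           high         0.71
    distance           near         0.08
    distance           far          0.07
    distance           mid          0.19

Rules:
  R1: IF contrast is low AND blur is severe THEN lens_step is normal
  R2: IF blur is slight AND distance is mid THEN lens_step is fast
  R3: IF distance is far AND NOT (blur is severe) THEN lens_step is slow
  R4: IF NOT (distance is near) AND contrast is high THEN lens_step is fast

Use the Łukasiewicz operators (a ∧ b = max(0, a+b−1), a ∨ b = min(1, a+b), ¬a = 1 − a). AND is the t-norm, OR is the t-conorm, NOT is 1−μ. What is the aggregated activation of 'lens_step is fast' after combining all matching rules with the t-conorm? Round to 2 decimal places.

0.63

R1: low=0.37, severe=0.15; AND[max(0, a+b−1)] → w = 0.00
R2: slight=0.07, mid=0.19; AND[max(0, a+b−1)] → w = 0.00
R3: far=0.07, ¬severe=1−0.15=0.85; AND[max(0, a+b−1)] → w = 0.00
R4: ¬near=1−0.08=0.92, high=0.71; AND[max(0, a+b−1)] → w = 0.63
Rules with consequent 'fast': {R2, R4} → strengths 0.00, 0.63
Aggregate via t-conorm [min(1, a+b)]: 0.63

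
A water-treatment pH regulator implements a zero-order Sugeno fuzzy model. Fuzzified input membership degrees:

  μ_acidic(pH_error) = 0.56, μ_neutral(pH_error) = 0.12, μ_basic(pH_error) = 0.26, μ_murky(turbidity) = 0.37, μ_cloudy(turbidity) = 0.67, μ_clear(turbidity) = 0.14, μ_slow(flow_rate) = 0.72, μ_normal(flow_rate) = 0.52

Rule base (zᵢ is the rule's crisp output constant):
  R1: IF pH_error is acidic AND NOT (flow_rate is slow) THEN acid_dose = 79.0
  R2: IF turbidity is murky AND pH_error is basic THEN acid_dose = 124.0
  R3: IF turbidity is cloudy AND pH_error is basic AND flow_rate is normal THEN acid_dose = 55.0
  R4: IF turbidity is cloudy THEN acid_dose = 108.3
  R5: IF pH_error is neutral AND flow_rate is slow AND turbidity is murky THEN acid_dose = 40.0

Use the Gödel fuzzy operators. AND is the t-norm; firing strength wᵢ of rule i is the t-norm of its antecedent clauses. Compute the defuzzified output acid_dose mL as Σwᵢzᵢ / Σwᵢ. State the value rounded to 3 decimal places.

91.837

R1 (z=79.0): acidic=0.56, ¬slow=1−0.72=0.28; AND[min(a, b)] → w = 0.28
R2 (z=124.0): murky=0.37, basic=0.26; AND[min(a, b)] → w = 0.26
R3 (z=55.0): cloudy=0.67, basic=0.26, normal=0.52; AND[min(a, b)] → w = 0.26
R4 (z=108.3): cloudy=0.67 → w = 0.67
R5 (z=40.0): neutral=0.12, slow=0.72, murky=0.37; AND[min(a, b)] → w = 0.12
Weighted average = (0.28·79.0 + 0.26·124.0 + 0.26·55.0 + 0.67·108.3 + 0.12·40.0) / (0.28 + 0.26 + 0.26 + 0.67 + 0.12)
  = 146.0210 / 1.5900 = 91.837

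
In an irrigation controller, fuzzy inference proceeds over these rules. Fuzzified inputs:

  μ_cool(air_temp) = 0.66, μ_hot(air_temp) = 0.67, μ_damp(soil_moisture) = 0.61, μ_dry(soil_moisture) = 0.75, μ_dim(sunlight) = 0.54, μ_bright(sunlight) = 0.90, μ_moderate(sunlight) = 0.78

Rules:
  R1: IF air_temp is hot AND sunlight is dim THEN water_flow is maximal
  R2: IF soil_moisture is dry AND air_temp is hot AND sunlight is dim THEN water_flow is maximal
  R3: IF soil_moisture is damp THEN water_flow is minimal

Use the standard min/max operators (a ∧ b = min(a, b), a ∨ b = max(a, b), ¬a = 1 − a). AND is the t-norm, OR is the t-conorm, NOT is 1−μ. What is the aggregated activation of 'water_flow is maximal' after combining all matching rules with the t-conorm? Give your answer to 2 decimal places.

R1: hot=0.67, dim=0.54; AND[min(a, b)] → w = 0.54
R2: dry=0.75, hot=0.67, dim=0.54; AND[min(a, b)] → w = 0.54
R3: damp=0.61 → w = 0.61
Rules with consequent 'maximal': {R1, R2} → strengths 0.54, 0.54
Aggregate via t-conorm [max(a, b)]: 0.54

0.54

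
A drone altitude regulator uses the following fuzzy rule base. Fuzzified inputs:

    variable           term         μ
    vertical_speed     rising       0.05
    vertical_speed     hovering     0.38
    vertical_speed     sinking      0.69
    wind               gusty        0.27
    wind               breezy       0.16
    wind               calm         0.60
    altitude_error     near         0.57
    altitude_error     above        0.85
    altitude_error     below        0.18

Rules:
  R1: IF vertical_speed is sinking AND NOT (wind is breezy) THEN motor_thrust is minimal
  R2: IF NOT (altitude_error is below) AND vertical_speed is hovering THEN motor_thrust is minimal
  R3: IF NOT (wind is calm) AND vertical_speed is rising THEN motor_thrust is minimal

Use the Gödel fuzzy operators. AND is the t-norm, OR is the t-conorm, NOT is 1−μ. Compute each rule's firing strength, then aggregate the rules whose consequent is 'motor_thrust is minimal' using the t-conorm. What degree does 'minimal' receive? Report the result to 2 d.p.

0.69

R1: sinking=0.69, ¬breezy=1−0.16=0.84; AND[min(a, b)] → w = 0.69
R2: ¬below=1−0.18=0.82, hovering=0.38; AND[min(a, b)] → w = 0.38
R3: ¬calm=1−0.60=0.40, rising=0.05; AND[min(a, b)] → w = 0.05
Rules with consequent 'minimal': {R1, R2, R3} → strengths 0.69, 0.38, 0.05
Aggregate via t-conorm [max(a, b)]: 0.69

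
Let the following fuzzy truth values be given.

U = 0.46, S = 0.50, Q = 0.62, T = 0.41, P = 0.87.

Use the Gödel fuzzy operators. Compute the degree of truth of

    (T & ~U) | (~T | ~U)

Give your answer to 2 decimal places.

~U = 1 − 0.46 = 0.54
T & ~U = min(a, b) on (0.41, 0.54) = 0.41
~T = 1 − 0.41 = 0.59
~U = 1 − 0.46 = 0.54
~T | ~U = max(a, b) on (0.59, 0.54) = 0.59
(T & ~U) | (~T | ~U) = max(a, b) on (0.41, 0.59) = 0.59

0.59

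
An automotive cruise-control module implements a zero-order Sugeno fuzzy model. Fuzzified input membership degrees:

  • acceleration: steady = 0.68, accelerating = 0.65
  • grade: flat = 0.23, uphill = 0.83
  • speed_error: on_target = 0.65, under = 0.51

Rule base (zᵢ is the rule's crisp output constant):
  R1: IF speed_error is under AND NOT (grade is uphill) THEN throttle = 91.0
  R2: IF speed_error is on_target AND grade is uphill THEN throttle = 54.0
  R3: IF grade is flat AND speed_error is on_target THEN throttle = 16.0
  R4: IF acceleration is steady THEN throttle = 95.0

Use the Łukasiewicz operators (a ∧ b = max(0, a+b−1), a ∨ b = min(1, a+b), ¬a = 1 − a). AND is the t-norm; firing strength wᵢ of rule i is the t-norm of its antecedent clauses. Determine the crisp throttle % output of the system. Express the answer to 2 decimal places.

R1 (z=91.0): under=0.51, ¬uphill=1−0.83=0.17; AND[max(0, a+b−1)] → w = 0.00
R2 (z=54.0): on_target=0.65, uphill=0.83; AND[max(0, a+b−1)] → w = 0.48
R3 (z=16.0): flat=0.23, on_target=0.65; AND[max(0, a+b−1)] → w = 0.00
R4 (z=95.0): steady=0.68 → w = 0.68
Weighted average = (0.00·91.0 + 0.48·54.0 + 0.00·16.0 + 0.68·95.0) / (0.00 + 0.48 + 0.00 + 0.68)
  = 90.5200 / 1.1600 = 78.03

78.03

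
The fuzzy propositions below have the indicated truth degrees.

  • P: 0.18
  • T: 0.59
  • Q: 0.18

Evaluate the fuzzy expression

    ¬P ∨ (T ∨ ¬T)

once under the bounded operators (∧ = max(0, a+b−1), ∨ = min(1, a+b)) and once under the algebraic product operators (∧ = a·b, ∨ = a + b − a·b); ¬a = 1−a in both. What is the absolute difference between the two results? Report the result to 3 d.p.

0.044

Under bounded:
  ¬P = 1 − 0.18 = 0.82
  ¬T = 1 − 0.59 = 0.41
  T ∨ ¬T = min(1, a+b) on (0.59, 0.41) = 1.00
  ¬P ∨ (T ∨ ¬T) = min(1, a+b) on (0.82, 1.00) = 1.00
  → value = 1.0000
Under algebraic product:
  ¬P = 1 − 0.1800 = 0.8200
  ¬T = 1 − 0.5900 = 0.4100
  T ∨ ¬T = a + b − a·b on (0.5900, 0.4100) = 0.7581
  ¬P ∨ (T ∨ ¬T) = a + b − a·b on (0.8200, 0.7581) = 0.9565
  → value = 0.9565
|1.0000 − 0.9565| = 0.044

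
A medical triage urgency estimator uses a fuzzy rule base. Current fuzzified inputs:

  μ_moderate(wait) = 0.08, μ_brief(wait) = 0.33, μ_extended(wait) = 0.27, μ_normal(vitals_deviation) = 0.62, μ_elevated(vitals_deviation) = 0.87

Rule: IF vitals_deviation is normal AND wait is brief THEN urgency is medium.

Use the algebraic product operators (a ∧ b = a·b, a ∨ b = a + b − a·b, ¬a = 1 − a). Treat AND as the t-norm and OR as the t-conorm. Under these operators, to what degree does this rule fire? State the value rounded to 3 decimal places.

firing strength: normal=0.62, brief=0.33; AND[a·b] → w = 0.2046

0.205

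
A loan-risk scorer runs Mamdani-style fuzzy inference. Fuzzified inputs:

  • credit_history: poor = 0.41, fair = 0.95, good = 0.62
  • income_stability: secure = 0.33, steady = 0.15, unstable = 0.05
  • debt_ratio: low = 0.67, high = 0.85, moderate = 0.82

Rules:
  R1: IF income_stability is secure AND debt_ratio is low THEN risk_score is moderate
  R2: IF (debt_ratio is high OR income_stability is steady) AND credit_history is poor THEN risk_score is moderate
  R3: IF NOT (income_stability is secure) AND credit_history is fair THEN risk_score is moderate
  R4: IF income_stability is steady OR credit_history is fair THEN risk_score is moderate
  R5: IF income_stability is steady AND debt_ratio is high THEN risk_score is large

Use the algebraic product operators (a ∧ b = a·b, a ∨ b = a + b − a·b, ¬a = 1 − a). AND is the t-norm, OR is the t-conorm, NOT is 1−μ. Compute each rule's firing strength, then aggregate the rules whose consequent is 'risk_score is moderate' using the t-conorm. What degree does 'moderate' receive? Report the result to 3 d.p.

R1: secure=0.33, low=0.67; AND[a·b] → w = 0.2211
R2: (high=0.85 OR steady=0.15) = 0.8725; AND[a·b] with poor=0.41 → w = 0.3577
R3: ¬secure=1−0.33=0.67, fair=0.95; AND[a·b] → w = 0.6365
R4: steady=0.15, fair=0.95; OR[a + b − a·b] → w = 0.9575
R5: steady=0.15, high=0.85; AND[a·b] → w = 0.1275
Rules with consequent 'moderate': {R1, R2, R3, R4} → strengths 0.2211, 0.3577, 0.6365, 0.9575
Aggregate via t-conorm [a + b − a·b]: 0.9923

0.992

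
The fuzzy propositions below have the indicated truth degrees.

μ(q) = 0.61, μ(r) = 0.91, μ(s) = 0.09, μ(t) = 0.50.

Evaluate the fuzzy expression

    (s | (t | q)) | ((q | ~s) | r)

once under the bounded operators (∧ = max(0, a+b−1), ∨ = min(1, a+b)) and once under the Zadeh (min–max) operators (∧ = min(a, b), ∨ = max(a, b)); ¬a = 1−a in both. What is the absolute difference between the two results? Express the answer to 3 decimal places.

0.090

Under bounded:
  t | q = min(1, a+b) on (0.50, 0.61) = 1.00
  s | (t | q) = min(1, a+b) on (0.09, 1.00) = 1.00
  ~s = 1 − 0.09 = 0.91
  q | ~s = min(1, a+b) on (0.61, 0.91) = 1.00
  (q | ~s) | r = min(1, a+b) on (1.00, 0.91) = 1.00
  (s | (t | q)) | ((q | ~s) | r) = min(1, a+b) on (1.00, 1.00) = 1.00
  → value = 1.0000
Under Zadeh (min–max):
  t | q = max(a, b) on (0.50, 0.61) = 0.61
  s | (t | q) = max(a, b) on (0.09, 0.61) = 0.61
  ~s = 1 − 0.09 = 0.91
  q | ~s = max(a, b) on (0.61, 0.91) = 0.91
  (q | ~s) | r = max(a, b) on (0.91, 0.91) = 0.91
  (s | (t | q)) | ((q | ~s) | r) = max(a, b) on (0.61, 0.91) = 0.91
  → value = 0.9100
|1.0000 − 0.9100| = 0.090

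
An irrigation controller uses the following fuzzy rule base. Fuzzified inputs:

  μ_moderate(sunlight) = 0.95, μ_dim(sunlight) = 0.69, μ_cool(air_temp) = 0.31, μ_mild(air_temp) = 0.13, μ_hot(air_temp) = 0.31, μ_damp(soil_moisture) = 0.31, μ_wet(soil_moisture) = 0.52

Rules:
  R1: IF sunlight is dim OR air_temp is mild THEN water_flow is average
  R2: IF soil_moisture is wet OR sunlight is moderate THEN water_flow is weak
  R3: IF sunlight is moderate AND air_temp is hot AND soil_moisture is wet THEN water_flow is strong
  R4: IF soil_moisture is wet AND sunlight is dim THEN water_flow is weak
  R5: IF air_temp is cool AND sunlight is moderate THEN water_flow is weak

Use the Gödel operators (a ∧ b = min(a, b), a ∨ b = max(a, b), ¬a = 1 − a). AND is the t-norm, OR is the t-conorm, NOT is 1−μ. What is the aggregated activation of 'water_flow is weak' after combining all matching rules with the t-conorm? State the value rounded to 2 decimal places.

0.95

R1: dim=0.69, mild=0.13; OR[max(a, b)] → w = 0.69
R2: wet=0.52, moderate=0.95; OR[max(a, b)] → w = 0.95
R3: moderate=0.95, hot=0.31, wet=0.52; AND[min(a, b)] → w = 0.31
R4: wet=0.52, dim=0.69; AND[min(a, b)] → w = 0.52
R5: cool=0.31, moderate=0.95; AND[min(a, b)] → w = 0.31
Rules with consequent 'weak': {R2, R4, R5} → strengths 0.95, 0.52, 0.31
Aggregate via t-conorm [max(a, b)]: 0.95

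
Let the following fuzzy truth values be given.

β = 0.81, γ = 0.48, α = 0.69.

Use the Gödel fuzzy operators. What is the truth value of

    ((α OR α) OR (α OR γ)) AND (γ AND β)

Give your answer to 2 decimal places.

0.48

α OR α = max(a, b) on (0.69, 0.69) = 0.69
α OR γ = max(a, b) on (0.69, 0.48) = 0.69
(α OR α) OR (α OR γ) = max(a, b) on (0.69, 0.69) = 0.69
γ AND β = min(a, b) on (0.48, 0.81) = 0.48
((α OR α) OR (α OR γ)) AND (γ AND β) = min(a, b) on (0.69, 0.48) = 0.48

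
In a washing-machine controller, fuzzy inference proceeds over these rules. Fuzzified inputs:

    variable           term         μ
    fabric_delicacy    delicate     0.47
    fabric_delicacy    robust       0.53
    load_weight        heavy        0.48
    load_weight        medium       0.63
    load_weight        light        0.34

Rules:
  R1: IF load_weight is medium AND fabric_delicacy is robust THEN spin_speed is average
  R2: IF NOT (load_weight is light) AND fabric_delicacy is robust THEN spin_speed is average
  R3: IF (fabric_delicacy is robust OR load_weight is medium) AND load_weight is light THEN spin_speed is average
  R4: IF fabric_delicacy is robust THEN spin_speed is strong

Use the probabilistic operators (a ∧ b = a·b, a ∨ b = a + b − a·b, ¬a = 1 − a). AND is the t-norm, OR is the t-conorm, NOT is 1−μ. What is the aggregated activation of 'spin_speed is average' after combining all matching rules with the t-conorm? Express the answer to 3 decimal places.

0.689

R1: medium=0.63, robust=0.53; AND[a·b] → w = 0.3339
R2: ¬light=1−0.34=0.66, robust=0.53; AND[a·b] → w = 0.3498
R3: (robust=0.53 OR medium=0.63) = 0.8261; AND[a·b] with light=0.34 → w = 0.2809
R4: robust=0.53 → w = 0.5300
Rules with consequent 'average': {R1, R2, R3} → strengths 0.3339, 0.3498, 0.2809
Aggregate via t-conorm [a + b − a·b]: 0.6885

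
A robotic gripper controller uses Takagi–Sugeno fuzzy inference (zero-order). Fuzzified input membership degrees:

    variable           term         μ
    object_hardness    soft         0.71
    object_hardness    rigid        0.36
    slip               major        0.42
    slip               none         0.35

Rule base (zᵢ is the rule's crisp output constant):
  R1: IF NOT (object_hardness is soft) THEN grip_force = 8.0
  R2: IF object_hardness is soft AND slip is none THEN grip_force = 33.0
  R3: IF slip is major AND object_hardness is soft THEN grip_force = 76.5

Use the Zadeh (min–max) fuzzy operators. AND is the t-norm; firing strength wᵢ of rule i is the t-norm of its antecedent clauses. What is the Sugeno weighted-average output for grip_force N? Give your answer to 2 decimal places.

R1 (z=8.0): ¬soft=1−0.71=0.29 → w = 0.29
R2 (z=33.0): soft=0.71, none=0.35; AND[min(a, b)] → w = 0.35
R3 (z=76.5): major=0.42, soft=0.71; AND[min(a, b)] → w = 0.42
Weighted average = (0.29·8.0 + 0.35·33.0 + 0.42·76.5) / (0.29 + 0.35 + 0.42)
  = 46.0000 / 1.0600 = 43.40

43.40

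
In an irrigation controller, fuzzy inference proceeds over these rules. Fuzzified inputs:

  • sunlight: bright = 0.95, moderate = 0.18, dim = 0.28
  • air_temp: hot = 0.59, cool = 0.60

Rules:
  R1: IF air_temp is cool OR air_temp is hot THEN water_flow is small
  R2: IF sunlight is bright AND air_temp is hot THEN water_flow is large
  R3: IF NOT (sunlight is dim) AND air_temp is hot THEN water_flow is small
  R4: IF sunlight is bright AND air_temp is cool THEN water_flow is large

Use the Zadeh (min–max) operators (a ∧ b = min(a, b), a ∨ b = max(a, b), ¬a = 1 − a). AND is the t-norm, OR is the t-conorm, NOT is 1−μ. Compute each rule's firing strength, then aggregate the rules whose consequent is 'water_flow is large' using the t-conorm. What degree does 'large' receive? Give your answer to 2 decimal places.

R1: cool=0.60, hot=0.59; OR[max(a, b)] → w = 0.60
R2: bright=0.95, hot=0.59; AND[min(a, b)] → w = 0.59
R3: ¬dim=1−0.28=0.72, hot=0.59; AND[min(a, b)] → w = 0.59
R4: bright=0.95, cool=0.60; AND[min(a, b)] → w = 0.60
Rules with consequent 'large': {R2, R4} → strengths 0.59, 0.60
Aggregate via t-conorm [max(a, b)]: 0.60

0.60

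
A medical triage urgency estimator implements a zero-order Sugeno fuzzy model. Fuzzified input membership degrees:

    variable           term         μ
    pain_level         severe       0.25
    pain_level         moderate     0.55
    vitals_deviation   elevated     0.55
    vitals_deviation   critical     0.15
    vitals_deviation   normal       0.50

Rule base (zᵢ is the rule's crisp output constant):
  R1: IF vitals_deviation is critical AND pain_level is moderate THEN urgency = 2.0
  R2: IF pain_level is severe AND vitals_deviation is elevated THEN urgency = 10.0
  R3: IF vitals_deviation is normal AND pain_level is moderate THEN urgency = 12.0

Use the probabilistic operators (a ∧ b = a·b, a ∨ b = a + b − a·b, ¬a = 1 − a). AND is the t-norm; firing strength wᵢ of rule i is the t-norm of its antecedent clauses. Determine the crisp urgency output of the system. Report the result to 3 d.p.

R1 (z=2.0): critical=0.15, moderate=0.55; AND[a·b] → w = 0.0825
R2 (z=10.0): severe=0.25, elevated=0.55; AND[a·b] → w = 0.1375
R3 (z=12.0): normal=0.50, moderate=0.55; AND[a·b] → w = 0.2750
Weighted average = (0.0825·2.0 + 0.1375·10.0 + 0.2750·12.0) / (0.0825 + 0.1375 + 0.2750)
  = 4.8400 / 0.4950 = 9.778

9.778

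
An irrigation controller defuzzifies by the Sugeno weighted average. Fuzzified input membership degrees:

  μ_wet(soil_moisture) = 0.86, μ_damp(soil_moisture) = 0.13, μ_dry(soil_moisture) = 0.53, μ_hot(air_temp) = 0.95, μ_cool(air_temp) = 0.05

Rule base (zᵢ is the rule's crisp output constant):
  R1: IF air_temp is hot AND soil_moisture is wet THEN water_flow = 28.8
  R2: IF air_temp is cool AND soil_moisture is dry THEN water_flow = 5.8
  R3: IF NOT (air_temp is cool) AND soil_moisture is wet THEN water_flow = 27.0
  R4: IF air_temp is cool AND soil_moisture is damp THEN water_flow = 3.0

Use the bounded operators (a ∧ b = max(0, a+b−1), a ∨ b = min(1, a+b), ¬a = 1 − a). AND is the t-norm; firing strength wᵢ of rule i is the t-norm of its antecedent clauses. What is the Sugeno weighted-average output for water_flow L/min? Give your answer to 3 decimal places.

27.900

R1 (z=28.8): hot=0.95, wet=0.86; AND[max(0, a+b−1)] → w = 0.81
R2 (z=5.8): cool=0.05, dry=0.53; AND[max(0, a+b−1)] → w = 0.00
R3 (z=27.0): ¬cool=1−0.05=0.95, wet=0.86; AND[max(0, a+b−1)] → w = 0.81
R4 (z=3.0): cool=0.05, damp=0.13; AND[max(0, a+b−1)] → w = 0.00
Weighted average = (0.81·28.8 + 0.00·5.8 + 0.81·27.0 + 0.00·3.0) / (0.81 + 0.00 + 0.81 + 0.00)
  = 45.1980 / 1.6200 = 27.900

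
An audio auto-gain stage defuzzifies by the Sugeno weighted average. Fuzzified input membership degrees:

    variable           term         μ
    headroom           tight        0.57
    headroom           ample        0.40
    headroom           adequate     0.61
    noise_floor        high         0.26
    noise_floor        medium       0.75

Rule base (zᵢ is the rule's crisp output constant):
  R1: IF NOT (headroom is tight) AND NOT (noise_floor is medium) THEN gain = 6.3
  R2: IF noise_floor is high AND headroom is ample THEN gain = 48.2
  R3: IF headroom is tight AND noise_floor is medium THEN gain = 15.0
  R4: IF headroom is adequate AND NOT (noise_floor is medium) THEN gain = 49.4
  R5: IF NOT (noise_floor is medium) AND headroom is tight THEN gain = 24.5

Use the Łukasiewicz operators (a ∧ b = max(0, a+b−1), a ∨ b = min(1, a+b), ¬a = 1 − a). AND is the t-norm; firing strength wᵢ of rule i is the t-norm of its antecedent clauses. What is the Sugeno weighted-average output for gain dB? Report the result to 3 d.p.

R1 (z=6.3): ¬tight=1−0.57=0.43, ¬medium=1−0.75=0.25; AND[max(0, a+b−1)] → w = 0.00
R2 (z=48.2): high=0.26, ample=0.40; AND[max(0, a+b−1)] → w = 0.00
R3 (z=15.0): tight=0.57, medium=0.75; AND[max(0, a+b−1)] → w = 0.32
R4 (z=49.4): adequate=0.61, ¬medium=1−0.75=0.25; AND[max(0, a+b−1)] → w = 0.00
R5 (z=24.5): ¬medium=1−0.75=0.25, tight=0.57; AND[max(0, a+b−1)] → w = 0.00
Weighted average = (0.00·6.3 + 0.00·48.2 + 0.32·15.0 + 0.00·49.4 + 0.00·24.5) / (0.00 + 0.00 + 0.32 + 0.00 + 0.00)
  = 4.8000 / 0.3200 = 15.000

15.000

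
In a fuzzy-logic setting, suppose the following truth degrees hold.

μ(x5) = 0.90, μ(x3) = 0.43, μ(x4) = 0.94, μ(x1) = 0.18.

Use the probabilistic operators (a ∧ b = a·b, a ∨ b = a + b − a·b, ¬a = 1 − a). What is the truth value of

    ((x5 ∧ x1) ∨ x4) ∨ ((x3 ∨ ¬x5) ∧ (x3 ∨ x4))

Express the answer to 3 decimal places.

x5 ∧ x1 = a·b on (0.9000, 0.1800) = 0.1620
(x5 ∧ x1) ∨ x4 = a + b − a·b on (0.1620, 0.9400) = 0.9497
¬x5 = 1 − 0.9000 = 0.1000
x3 ∨ ¬x5 = a + b − a·b on (0.4300, 0.1000) = 0.4870
x3 ∨ x4 = a + b − a·b on (0.4300, 0.9400) = 0.9658
(x3 ∨ ¬x5) ∧ (x3 ∨ x4) = a·b on (0.4870, 0.9658) = 0.4703
((x5 ∧ x1) ∨ x4) ∨ ((x3 ∨ ¬x5) ∧ (x3 ∨ x4)) = a + b − a·b on (0.9497, 0.4703) = 0.9734

0.973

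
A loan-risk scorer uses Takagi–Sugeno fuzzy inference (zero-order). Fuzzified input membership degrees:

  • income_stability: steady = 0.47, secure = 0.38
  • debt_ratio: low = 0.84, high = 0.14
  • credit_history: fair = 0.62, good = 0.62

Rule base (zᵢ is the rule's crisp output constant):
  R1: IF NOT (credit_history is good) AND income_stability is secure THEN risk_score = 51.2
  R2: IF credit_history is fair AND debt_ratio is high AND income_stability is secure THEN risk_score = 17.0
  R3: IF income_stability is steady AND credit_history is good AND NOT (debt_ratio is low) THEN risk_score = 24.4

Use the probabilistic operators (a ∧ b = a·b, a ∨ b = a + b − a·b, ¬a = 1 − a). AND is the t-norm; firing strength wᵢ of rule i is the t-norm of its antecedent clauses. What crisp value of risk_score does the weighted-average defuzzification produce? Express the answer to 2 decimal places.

40.59

R1 (z=51.2): ¬good=1−0.62=0.38, secure=0.38; AND[a·b] → w = 0.1444
R2 (z=17.0): fair=0.62, high=0.14, secure=0.38; AND[a·b] → w = 0.0330
R3 (z=24.4): steady=0.47, good=0.62, ¬low=1−0.84=0.16; AND[a·b] → w = 0.0466
Weighted average = (0.1444·51.2 + 0.0330·17.0 + 0.0466·24.4) / (0.1444 + 0.0330 + 0.0466)
  = 9.0916 / 0.2240 = 40.59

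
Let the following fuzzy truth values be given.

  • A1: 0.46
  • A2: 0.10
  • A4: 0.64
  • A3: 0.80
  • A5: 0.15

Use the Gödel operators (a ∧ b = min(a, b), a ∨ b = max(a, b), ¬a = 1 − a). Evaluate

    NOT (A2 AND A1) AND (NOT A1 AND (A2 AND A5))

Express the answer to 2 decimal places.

0.10

A2 AND A1 = min(a, b) on (0.10, 0.46) = 0.10
NOT (A2 AND A1) = 1 − 0.10 = 0.90
NOT A1 = 1 − 0.46 = 0.54
A2 AND A5 = min(a, b) on (0.10, 0.15) = 0.10
NOT A1 AND (A2 AND A5) = min(a, b) on (0.54, 0.10) = 0.10
NOT (A2 AND A1) AND (NOT A1 AND (A2 AND A5)) = min(a, b) on (0.90, 0.10) = 0.10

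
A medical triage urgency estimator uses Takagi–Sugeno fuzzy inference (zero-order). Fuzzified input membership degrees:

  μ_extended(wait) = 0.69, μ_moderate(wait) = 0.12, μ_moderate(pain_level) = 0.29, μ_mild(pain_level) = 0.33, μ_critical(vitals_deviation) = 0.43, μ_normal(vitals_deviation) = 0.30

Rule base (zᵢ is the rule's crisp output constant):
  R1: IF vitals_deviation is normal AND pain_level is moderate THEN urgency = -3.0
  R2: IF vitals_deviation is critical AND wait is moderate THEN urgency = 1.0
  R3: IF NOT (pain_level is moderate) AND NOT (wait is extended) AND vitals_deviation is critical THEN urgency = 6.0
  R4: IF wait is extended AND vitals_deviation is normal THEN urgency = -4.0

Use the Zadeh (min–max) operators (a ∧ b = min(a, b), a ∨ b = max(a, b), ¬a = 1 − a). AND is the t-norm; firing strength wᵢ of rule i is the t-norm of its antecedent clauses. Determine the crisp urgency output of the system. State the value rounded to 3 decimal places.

-0.088

R1 (z=-3.0): normal=0.30, moderate=0.29; AND[min(a, b)] → w = 0.29
R2 (z=1.0): critical=0.43, moderate=0.12; AND[min(a, b)] → w = 0.12
R3 (z=6.0): ¬moderate=1−0.29=0.71, ¬extended=1−0.69=0.31, critical=0.43; AND[min(a, b)] → w = 0.31
R4 (z=-4.0): extended=0.69, normal=0.30; AND[min(a, b)] → w = 0.30
Weighted average = (0.29·-3.0 + 0.12·1.0 + 0.31·6.0 + 0.30·-4.0) / (0.29 + 0.12 + 0.31 + 0.30)
  = -0.0900 / 1.0200 = -0.088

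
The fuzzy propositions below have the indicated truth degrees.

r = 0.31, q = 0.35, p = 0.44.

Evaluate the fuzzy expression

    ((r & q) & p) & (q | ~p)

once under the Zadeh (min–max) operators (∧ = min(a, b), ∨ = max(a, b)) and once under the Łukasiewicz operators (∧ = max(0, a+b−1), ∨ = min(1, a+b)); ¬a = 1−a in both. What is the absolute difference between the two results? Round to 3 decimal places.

0.310

Under Zadeh (min–max):
  r & q = min(a, b) on (0.31, 0.35) = 0.31
  (r & q) & p = min(a, b) on (0.31, 0.44) = 0.31
  ~p = 1 − 0.44 = 0.56
  q | ~p = max(a, b) on (0.35, 0.56) = 0.56
  ((r & q) & p) & (q | ~p) = min(a, b) on (0.31, 0.56) = 0.31
  → value = 0.3100
Under Łukasiewicz:
  r & q = max(0, a+b−1) on (0.31, 0.35) = 0.00
  (r & q) & p = max(0, a+b−1) on (0.00, 0.44) = 0.00
  ~p = 1 − 0.44 = 0.56
  q | ~p = min(1, a+b) on (0.35, 0.56) = 0.91
  ((r & q) & p) & (q | ~p) = max(0, a+b−1) on (0.00, 0.91) = 0.00
  → value = 0.0000
|0.3100 − 0.0000| = 0.310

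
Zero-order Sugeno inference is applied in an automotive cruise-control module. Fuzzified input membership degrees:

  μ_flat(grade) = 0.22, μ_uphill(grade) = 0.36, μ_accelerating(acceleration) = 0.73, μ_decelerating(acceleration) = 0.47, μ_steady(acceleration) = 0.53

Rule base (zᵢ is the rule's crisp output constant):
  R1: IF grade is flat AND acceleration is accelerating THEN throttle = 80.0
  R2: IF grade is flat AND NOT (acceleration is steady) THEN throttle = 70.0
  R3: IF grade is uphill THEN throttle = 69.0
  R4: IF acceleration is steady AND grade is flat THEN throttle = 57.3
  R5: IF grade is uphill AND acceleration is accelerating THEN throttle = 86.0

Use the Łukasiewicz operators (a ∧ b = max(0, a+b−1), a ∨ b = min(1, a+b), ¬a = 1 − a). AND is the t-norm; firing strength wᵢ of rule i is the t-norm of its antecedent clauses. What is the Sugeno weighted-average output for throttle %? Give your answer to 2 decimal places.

72.40

R1 (z=80.0): flat=0.22, accelerating=0.73; AND[max(0, a+b−1)] → w = 0.00
R2 (z=70.0): flat=0.22, ¬steady=1−0.53=0.47; AND[max(0, a+b−1)] → w = 0.00
R3 (z=69.0): uphill=0.36 → w = 0.36
R4 (z=57.3): steady=0.53, flat=0.22; AND[max(0, a+b−1)] → w = 0.00
R5 (z=86.0): uphill=0.36, accelerating=0.73; AND[max(0, a+b−1)] → w = 0.09
Weighted average = (0.00·80.0 + 0.00·70.0 + 0.36·69.0 + 0.00·57.3 + 0.09·86.0) / (0.00 + 0.00 + 0.36 + 0.00 + 0.09)
  = 32.5800 / 0.4500 = 72.40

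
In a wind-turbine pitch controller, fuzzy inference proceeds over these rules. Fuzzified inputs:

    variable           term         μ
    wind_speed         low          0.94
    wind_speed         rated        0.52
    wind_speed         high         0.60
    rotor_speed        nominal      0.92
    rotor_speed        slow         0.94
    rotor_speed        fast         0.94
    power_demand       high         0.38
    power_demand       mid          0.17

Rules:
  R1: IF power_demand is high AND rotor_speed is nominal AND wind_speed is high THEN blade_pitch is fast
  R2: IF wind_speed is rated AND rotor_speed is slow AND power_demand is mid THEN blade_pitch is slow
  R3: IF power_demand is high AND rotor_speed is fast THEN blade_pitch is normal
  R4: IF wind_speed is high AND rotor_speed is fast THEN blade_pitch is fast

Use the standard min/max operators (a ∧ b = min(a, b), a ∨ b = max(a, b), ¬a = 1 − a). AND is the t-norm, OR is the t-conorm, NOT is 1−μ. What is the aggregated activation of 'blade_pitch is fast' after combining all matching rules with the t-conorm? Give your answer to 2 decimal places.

R1: high=0.38, nominal=0.92, high=0.60; AND[min(a, b)] → w = 0.38
R2: rated=0.52, slow=0.94, mid=0.17; AND[min(a, b)] → w = 0.17
R3: high=0.38, fast=0.94; AND[min(a, b)] → w = 0.38
R4: high=0.60, fast=0.94; AND[min(a, b)] → w = 0.60
Rules with consequent 'fast': {R1, R4} → strengths 0.38, 0.60
Aggregate via t-conorm [max(a, b)]: 0.60

0.60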